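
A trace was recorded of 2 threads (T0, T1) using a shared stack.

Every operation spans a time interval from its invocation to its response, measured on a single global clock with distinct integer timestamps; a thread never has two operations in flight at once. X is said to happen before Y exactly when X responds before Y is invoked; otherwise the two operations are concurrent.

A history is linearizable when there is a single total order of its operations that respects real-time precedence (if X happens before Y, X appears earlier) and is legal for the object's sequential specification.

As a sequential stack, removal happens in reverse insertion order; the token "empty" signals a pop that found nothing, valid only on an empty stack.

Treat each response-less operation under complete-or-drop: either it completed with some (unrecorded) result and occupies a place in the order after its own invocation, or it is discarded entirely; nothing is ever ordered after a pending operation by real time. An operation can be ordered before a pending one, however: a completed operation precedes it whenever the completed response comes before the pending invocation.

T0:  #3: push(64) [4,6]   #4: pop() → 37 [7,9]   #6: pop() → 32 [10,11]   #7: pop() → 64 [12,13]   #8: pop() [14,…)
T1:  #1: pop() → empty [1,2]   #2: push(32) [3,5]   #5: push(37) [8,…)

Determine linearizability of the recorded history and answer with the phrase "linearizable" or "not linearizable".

linearizable

a witness: #1, #3, #2, #5, #4, #6, #7
step 1: #1 pop() → empty — stack <>
step 2: #3 push(64) — stack <64>
step 3: #2 push(32) — stack <64,32>
step 4: #5 push(37) (pending, included) — stack <64,32,37>
step 5: #4 pop() → 37 — stack <64,32>
step 6: #6 pop() → 32 — stack <64>
step 7: #7 pop() → 64 — stack <>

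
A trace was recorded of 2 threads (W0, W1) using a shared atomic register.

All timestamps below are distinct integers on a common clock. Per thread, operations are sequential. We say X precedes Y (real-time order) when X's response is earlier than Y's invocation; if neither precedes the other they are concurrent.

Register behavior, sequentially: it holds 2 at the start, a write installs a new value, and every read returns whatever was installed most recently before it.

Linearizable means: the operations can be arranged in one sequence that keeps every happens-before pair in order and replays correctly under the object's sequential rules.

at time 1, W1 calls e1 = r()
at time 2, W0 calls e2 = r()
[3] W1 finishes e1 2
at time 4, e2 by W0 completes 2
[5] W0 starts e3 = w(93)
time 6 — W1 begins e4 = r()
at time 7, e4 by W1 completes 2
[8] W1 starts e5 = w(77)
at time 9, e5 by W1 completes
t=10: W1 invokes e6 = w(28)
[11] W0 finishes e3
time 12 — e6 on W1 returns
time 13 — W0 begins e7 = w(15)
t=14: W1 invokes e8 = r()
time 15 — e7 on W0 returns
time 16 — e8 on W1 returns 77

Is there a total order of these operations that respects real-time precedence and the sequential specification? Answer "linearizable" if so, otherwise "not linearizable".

through event 15 a valid linearization exists; event 16 (e8 responding at time 16) ends that
real-time-consistent orders of the 8 completed operations: 16 — all fail the atomic register replay
one such order, e1, e2, e3, e4, e5, e6, e7, e8, breaks at step 4 where e4 r() → 2 is illegal
one such order, e1, e2, e3, e4, e5, e6, e8, e7, breaks at step 4 where e4 r() → 2 is illegal

not linearizable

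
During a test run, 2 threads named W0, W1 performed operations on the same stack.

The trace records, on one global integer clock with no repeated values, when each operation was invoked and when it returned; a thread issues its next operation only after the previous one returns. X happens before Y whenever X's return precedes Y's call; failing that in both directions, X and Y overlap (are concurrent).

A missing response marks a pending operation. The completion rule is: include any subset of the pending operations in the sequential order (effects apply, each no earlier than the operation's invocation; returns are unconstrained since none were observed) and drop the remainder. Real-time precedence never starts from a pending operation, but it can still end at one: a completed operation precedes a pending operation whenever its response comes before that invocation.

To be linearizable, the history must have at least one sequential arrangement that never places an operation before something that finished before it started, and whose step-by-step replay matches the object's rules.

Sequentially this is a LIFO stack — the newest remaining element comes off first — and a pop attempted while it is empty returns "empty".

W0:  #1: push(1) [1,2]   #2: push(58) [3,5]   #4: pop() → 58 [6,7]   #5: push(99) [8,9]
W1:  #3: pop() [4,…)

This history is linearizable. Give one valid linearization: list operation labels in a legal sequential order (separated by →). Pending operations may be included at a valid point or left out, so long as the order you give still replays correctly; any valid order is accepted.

1. #1 push(1), leaving stack <1>
2. #2 push(58), leaving stack <1,58>
3. #4 pop() → 58, leaving stack <1>
4. #3 pop() (pending, included), leaving stack <>
5. #5 push(99), leaving stack <99>

#1 → #2 → #4 → #3 → #5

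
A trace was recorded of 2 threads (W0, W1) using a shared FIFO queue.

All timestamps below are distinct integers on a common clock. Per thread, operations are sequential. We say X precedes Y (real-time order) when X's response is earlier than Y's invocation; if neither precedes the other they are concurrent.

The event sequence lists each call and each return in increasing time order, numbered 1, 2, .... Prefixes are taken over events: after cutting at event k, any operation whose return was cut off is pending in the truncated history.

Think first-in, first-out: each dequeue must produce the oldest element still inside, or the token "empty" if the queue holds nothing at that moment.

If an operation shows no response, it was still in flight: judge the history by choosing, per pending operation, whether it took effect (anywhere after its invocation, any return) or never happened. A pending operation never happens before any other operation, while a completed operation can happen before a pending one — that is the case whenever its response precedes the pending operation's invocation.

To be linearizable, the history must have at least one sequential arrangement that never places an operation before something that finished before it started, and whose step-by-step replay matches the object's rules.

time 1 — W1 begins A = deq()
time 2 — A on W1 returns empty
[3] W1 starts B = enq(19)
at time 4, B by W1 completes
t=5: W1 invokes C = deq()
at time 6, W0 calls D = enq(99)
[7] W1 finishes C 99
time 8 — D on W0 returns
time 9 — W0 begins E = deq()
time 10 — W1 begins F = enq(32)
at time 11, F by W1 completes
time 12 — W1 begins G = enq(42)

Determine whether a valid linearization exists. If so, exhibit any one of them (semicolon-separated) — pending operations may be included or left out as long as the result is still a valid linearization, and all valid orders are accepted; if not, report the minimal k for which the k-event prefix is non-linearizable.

cut after 6 events: linearizable; cut after 7 events (C responds, time 7): not linearizable
the completed operations (3 total) allow one real-time order; the FIFO queue replay rejects it
include/drop combinations of the 1 pending operation (D) were all tried; none helps
take A, B, C (pending dropped): step 3 already fails, because C deq() → 99 cannot occur there

not linearizable — minimal violating prefix: 7 events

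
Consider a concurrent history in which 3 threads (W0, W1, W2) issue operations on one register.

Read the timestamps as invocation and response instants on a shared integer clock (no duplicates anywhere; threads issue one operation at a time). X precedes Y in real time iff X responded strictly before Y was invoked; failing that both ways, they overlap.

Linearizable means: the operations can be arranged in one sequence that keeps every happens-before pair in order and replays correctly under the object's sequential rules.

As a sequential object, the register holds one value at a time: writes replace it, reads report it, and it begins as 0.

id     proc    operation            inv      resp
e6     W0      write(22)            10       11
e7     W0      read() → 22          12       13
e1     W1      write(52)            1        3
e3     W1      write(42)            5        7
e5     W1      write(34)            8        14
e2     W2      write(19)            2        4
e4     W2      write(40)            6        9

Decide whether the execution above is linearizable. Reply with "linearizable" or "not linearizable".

linearizable

witness order: e1, e2, e3, e4, e5, e6, e7
1. e1 write(52), leaving value 52
2. e2 write(19), leaving value 19
3. e3 write(42), leaving value 42
4. e4 write(40), leaving value 40
5. e5 write(34), leaving value 34
6. e6 write(22), leaving value 22
7. e7 read() → 22, leaving value 22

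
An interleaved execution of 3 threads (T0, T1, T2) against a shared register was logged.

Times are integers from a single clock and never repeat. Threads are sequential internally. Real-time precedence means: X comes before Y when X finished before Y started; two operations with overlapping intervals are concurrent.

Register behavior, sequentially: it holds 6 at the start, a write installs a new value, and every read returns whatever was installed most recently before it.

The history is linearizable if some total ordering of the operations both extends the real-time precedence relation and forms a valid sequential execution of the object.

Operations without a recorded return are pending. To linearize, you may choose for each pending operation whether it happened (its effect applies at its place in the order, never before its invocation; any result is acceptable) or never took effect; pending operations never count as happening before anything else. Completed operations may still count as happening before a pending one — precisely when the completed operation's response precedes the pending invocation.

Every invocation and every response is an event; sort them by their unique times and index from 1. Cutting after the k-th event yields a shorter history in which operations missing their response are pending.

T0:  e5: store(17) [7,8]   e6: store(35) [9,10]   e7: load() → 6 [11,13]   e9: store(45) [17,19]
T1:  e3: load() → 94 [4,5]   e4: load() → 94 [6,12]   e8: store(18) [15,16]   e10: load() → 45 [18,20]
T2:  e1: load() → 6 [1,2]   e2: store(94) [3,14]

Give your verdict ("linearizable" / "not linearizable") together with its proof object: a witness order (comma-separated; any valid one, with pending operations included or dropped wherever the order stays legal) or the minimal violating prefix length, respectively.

not linearizable — minimal violating prefix: 13 events

the violation lands at event 13, e7's response at time 13: events 1..12 linearize, events 1..13 do not
no legal order exists: 4 real-time-consistent candidates over 6 completed register operations, all rejected
completion choices over the 1 pending operation (e2) were checked; none helps
one such order, e1, e3, e4, e5, e6, e7 (pending dropped), breaks at step 2 where e3 load() → 94 is illegal
one such order, e1, e3, e5, e4, e6, e7 (pending dropped), breaks at step 2 where e3 load() → 94 is illegal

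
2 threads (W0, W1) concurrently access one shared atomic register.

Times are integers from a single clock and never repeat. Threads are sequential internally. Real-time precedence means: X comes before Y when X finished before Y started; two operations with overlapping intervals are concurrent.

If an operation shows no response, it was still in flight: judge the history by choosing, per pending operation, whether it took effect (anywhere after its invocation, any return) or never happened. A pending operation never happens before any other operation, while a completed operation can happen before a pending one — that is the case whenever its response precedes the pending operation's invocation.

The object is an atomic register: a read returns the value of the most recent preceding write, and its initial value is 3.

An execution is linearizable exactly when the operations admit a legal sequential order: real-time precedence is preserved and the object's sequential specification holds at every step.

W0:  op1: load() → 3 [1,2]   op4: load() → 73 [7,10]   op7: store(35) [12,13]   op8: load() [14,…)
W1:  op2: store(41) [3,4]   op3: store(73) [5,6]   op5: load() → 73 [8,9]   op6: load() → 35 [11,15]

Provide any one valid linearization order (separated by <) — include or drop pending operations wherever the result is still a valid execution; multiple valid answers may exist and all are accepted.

op1 < op2 < op3 < op4 < op5 < op7 < op6

1. op1 load() → 3, leaving value 3
2. op2 store(41), leaving value 41
3. op3 store(73), leaving value 73
4. op4 load() → 73, leaving value 73
5. op5 load() → 73, leaving value 73
6. op7 store(35), leaving value 35
7. op6 load() → 35, leaving value 35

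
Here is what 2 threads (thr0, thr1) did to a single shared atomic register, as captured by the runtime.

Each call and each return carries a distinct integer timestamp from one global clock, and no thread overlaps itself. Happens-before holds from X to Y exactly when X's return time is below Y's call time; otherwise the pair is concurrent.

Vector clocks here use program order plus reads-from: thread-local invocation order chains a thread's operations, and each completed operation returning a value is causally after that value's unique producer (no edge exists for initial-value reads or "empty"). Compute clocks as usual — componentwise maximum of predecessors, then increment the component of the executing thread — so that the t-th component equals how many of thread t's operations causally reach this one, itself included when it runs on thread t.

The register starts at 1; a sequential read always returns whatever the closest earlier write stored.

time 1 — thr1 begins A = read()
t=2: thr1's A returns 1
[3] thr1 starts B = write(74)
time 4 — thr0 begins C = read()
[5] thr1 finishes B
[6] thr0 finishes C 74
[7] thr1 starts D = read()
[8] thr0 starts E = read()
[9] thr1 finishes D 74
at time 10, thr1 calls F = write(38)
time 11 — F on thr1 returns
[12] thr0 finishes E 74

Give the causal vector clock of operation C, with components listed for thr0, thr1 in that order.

(1, 2)

root op A, invoked 1: fresh clock plus thr1's own tick → (0, 1)
B, invoked 3, takes VC(A)=(0, 1) under max, adds 1 for thr1 → (0, 2)
D, invoked 7, takes VC(B)=(0, 2) under max, adds 1 for thr1 → (0, 3)
C, invoked 4, takes VC(B)=(0, 2) under max, adds 1 for thr0 → (1, 2)
F, invoked 10, takes VC(D)=(0, 3) under max, adds 1 for thr1 → (0, 4)
E, invoked 8, takes VC(B)=(0, 2), VC(C)=(1, 2) under max, adds 1 for thr0 → (2, 2)
target: VC(C) = (1, 2)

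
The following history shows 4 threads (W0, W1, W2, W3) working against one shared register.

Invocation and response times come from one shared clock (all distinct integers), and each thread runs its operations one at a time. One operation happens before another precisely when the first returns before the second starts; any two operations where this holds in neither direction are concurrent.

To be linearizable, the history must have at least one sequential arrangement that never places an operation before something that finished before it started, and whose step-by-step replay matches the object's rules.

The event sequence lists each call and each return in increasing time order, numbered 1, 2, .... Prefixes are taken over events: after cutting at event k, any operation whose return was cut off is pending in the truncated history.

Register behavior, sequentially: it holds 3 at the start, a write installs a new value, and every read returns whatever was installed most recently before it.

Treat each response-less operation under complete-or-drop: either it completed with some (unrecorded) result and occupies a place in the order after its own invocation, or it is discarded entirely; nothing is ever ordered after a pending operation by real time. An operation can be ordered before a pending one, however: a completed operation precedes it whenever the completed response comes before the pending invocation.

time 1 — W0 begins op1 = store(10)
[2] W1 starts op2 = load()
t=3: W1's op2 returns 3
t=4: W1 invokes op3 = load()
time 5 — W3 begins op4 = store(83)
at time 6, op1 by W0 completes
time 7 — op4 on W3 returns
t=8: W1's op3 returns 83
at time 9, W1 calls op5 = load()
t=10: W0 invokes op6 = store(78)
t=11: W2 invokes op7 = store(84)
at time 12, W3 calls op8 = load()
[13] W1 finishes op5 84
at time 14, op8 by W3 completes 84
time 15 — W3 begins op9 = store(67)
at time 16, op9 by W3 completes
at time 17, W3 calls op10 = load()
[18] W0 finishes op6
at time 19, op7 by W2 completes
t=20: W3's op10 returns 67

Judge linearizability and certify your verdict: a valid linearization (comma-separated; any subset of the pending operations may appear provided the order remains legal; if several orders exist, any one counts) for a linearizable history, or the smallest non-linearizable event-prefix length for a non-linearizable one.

linearizable — witness: op2, op1, op4, op3, op6, op7, op5, op8, op9, op10

1. op2 load() → 3, leaving value 3
2. op1 store(10), leaving value 10
3. op4 store(83), leaving value 83
4. op3 load() → 83, leaving value 83
5. op6 store(78), leaving value 78
6. op7 store(84), leaving value 84
7. op5 load() → 84, leaving value 84
8. op8 load() → 84, leaving value 84
9. op9 store(67), leaving value 67
10. op10 load() → 67, leaving value 67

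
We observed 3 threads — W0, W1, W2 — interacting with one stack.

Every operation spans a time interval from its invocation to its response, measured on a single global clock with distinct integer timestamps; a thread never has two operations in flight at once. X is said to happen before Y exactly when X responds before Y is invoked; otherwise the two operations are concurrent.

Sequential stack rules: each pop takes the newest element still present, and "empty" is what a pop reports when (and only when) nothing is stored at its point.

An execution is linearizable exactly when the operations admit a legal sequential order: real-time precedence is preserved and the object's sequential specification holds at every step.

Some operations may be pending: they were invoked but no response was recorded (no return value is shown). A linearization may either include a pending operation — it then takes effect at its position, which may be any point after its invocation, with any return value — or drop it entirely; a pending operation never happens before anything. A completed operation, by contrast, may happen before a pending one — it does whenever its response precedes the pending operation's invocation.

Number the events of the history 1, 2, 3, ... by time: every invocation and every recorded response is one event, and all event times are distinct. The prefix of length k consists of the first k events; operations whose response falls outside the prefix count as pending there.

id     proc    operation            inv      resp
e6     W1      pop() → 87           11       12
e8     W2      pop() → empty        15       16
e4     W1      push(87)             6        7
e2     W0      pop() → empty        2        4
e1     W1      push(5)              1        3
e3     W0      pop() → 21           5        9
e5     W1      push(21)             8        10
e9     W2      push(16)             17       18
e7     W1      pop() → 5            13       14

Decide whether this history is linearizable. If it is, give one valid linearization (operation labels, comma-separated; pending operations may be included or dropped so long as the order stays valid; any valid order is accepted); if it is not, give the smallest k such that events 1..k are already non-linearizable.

linearizable — witness: e2, e1, e4, e5, e3, e6, e7, e8, e9

1. e2 pop() → empty, leaving stack <>
2. e1 push(5), leaving stack <5>
3. e4 push(87), leaving stack <5,87>
4. e5 push(21), leaving stack <5,87,21>
5. e3 pop() → 21, leaving stack <5,87>
6. e6 pop() → 87, leaving stack <5>
7. e7 pop() → 5, leaving stack <>
8. e8 pop() → empty, leaving stack <>
9. e9 push(16), leaving stack <16>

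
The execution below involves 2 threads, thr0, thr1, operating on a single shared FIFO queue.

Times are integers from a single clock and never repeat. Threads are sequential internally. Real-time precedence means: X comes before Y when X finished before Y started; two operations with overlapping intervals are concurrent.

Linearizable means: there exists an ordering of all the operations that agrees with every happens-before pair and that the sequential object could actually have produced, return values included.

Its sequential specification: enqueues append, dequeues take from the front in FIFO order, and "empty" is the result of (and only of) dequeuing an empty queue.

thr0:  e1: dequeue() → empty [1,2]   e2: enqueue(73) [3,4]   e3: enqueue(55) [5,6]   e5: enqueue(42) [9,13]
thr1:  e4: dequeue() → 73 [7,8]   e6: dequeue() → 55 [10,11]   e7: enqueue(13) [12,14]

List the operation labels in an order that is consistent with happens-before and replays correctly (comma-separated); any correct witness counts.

step 1: e1 dequeue() → empty — queue <>
step 2: e2 enqueue(73) — queue <73>
step 3: e3 enqueue(55) — queue <73,55>
step 4: e4 dequeue() → 73 — queue <55>
step 5: e5 enqueue(42) — queue <55,42>
step 6: e6 dequeue() → 55 — queue <42>
step 7: e7 enqueue(13) — queue <42,13>

e1, e2, e3, e4, e5, e6, e7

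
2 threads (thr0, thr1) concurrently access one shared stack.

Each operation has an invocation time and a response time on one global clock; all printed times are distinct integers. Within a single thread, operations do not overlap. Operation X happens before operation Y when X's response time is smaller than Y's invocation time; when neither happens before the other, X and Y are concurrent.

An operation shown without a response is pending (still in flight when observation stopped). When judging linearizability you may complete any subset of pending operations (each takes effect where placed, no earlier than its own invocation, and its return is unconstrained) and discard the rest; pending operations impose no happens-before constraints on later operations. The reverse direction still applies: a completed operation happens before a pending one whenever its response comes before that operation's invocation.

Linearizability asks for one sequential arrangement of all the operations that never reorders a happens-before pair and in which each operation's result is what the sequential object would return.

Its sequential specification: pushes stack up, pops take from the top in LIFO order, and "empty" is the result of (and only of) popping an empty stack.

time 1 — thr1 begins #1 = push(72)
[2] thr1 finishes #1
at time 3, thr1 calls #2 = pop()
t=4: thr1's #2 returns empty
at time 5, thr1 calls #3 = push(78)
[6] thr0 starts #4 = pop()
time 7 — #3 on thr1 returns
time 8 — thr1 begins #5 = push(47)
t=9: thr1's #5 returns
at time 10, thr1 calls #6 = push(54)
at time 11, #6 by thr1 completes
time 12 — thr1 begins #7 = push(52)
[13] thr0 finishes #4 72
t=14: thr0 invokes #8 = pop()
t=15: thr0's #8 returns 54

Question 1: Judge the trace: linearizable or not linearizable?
not linearizable

through event 3 a valid linearization exists; event 4 (#2 responding at time 4) ends that
exhaustive check: the 2 completed stack ops admit one real-time order; illegal
e.g. #1, #2: illegal at step 2, since #2 pop() → empty cannot apply there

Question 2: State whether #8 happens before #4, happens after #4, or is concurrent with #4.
Answer: after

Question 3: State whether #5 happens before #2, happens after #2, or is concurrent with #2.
Answer: after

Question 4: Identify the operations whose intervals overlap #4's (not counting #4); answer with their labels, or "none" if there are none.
Answer: #3, #5, #6, #7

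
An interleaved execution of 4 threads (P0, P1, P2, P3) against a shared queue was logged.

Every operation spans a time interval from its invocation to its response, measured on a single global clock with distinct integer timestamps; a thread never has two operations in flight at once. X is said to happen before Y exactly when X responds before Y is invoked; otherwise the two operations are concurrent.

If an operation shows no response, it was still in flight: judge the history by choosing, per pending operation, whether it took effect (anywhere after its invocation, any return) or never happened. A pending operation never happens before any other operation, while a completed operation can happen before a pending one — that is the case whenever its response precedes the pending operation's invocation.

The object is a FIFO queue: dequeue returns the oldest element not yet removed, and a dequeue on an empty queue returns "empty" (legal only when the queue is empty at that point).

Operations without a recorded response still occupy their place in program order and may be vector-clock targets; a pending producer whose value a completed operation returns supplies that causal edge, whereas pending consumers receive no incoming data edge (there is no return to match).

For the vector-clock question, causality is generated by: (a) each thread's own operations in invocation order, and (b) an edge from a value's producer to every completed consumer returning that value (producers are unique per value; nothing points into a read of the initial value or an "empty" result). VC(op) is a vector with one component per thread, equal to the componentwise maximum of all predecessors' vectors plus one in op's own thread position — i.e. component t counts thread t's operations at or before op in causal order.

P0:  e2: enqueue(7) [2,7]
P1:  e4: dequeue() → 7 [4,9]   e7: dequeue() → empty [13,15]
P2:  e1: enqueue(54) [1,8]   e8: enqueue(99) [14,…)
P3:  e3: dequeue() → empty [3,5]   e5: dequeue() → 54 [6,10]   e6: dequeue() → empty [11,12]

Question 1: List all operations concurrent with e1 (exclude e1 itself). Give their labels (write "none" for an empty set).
Answer: e2, e3, e4, e5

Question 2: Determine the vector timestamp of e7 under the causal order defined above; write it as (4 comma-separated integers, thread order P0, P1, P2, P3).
Answer: (1, 2, 0, 0)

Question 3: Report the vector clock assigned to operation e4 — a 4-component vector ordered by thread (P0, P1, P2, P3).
Answer: (1, 1, 0, 0)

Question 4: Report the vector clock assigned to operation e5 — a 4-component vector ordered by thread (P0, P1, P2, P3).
Answer: (0, 0, 1, 2)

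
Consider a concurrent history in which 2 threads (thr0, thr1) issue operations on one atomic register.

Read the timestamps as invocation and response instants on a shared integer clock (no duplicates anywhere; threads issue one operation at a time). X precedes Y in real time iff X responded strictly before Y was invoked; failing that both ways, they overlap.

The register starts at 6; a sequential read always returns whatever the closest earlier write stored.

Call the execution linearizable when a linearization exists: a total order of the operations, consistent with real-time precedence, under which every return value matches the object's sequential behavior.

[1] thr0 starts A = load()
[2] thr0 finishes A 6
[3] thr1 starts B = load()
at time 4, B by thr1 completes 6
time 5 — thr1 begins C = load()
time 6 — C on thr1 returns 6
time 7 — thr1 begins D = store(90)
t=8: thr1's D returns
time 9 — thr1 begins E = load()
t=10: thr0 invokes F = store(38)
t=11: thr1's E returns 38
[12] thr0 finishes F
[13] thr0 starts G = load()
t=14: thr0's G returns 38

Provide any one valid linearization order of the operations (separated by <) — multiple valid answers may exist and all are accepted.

A < B < C < D < F < E < G

step 1: A load() → 6 — value 6
step 2: B load() → 6 — value 6
step 3: C load() → 6 — value 6
step 4: D store(90) — value 90
step 5: F store(38) — value 38
step 6: E load() → 38 — value 38
step 7: G load() → 38 — value 38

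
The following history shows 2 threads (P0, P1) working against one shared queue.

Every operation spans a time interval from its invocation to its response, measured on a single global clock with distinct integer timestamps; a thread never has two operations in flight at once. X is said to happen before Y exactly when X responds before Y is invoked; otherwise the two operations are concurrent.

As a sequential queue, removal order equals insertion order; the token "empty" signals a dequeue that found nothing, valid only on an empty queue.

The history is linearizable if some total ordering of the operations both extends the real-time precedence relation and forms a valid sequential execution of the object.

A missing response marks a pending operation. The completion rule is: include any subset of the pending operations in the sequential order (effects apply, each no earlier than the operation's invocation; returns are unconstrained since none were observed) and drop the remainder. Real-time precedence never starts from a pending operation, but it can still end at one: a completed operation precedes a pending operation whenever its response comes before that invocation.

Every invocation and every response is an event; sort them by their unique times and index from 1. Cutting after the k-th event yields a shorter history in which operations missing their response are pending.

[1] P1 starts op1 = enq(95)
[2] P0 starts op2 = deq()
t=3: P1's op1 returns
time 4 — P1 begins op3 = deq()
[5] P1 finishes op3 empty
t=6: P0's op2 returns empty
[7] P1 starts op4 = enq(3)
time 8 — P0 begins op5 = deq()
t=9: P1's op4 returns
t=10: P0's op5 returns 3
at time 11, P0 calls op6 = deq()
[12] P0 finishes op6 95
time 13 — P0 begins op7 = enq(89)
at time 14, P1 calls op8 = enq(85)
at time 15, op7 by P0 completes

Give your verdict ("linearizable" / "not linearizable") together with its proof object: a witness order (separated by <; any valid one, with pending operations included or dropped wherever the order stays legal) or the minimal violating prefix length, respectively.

not linearizable — minimal violating prefix: 6 events

prefix check: 1..5 passes, 1..6 fails once op2's time-6 response joins
checked exhaustively: 3 real-time-consistent orders of 3 completed operations, zero legal queue replays
for example op1, op2, op3 fails at step 2: op2 deq() → empty is not legal there
for example op1, op3, op2 fails at step 2: op3 deq() → empty is not legal there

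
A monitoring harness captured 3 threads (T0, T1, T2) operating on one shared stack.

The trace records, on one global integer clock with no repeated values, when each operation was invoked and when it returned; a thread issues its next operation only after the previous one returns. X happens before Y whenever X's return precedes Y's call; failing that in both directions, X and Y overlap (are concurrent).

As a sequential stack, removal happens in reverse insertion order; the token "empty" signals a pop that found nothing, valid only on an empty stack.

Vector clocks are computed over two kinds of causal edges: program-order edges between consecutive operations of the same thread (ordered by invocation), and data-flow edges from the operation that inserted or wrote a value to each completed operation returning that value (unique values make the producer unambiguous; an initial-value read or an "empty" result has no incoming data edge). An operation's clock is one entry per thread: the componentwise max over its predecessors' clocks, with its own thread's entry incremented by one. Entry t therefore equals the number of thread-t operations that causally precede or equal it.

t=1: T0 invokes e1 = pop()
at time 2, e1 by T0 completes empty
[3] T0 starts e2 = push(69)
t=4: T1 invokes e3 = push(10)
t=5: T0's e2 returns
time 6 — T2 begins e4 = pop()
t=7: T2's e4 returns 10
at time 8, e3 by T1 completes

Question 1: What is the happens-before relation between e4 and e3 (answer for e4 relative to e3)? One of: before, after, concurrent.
Answer: concurrent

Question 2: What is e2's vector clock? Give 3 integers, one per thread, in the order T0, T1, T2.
Answer: (2, 0, 0)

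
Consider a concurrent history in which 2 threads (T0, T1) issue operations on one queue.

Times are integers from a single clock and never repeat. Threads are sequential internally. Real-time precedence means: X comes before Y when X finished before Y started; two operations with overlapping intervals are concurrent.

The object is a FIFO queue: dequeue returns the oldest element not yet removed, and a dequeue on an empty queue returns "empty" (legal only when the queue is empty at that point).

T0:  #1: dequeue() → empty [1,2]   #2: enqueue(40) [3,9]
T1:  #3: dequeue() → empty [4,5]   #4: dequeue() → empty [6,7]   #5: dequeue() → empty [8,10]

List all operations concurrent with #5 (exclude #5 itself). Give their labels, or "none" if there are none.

#2

#5 spans [8,10]: anything still running between times 8 and 10 counts as concurrent
#1 [1,2]: before
#2 [3,9]: concurrent
#3 [4,5]: before
#4 [6,7]: before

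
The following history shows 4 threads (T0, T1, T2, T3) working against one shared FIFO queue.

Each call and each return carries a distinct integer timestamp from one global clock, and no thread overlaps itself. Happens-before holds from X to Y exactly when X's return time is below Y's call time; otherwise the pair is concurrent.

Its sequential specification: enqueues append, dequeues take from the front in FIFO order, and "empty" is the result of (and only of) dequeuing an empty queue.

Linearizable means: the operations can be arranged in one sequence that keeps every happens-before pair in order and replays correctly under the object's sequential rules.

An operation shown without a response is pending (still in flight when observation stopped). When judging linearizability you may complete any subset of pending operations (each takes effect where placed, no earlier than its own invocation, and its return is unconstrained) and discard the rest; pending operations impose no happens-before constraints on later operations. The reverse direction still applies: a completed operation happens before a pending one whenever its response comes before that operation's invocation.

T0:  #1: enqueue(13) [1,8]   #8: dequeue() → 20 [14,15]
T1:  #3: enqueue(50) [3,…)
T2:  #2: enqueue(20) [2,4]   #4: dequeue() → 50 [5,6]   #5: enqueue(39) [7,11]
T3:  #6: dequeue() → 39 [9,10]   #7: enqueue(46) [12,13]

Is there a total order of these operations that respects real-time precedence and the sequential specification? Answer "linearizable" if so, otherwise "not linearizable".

not linearizable

events 1..9 are fine; event 10 — the response of #6 at time 10 — makes the prefix non-linearizable
every one of the 3 real-time-consistent orders over 4 completed FIFO queue ops fails the sequential spec
no escape via the 2 pending operations (#3, #5): every completion choice fails
sample order #1, #2, #4, #6 (pending dropped) stalls at step 3 — #4 dequeue() → 50 has no legal effect
sample order #2, #1, #4, #6 (pending dropped) stalls at step 3 — #4 dequeue() → 50 has no legal effect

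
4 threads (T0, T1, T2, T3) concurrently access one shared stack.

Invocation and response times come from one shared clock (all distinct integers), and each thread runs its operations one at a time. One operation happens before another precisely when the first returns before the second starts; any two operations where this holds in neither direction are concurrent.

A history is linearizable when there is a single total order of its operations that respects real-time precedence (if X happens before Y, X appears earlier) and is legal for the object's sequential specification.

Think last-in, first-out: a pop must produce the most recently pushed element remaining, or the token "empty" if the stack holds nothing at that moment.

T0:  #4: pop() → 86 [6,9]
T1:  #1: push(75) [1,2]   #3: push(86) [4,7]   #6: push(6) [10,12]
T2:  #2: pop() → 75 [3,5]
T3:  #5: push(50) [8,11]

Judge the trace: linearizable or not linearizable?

linearizable

a witness: #1, #2, #3, #4, #5, #6
after step 1 (#1 push(75)): stack <75>
after step 2 (#2 pop() → 75): stack <>
after step 3 (#3 push(86)): stack <86>
after step 4 (#4 pop() → 86): stack <>
after step 5 (#5 push(50)): stack <50>
after step 6 (#6 push(6)): stack <50,6>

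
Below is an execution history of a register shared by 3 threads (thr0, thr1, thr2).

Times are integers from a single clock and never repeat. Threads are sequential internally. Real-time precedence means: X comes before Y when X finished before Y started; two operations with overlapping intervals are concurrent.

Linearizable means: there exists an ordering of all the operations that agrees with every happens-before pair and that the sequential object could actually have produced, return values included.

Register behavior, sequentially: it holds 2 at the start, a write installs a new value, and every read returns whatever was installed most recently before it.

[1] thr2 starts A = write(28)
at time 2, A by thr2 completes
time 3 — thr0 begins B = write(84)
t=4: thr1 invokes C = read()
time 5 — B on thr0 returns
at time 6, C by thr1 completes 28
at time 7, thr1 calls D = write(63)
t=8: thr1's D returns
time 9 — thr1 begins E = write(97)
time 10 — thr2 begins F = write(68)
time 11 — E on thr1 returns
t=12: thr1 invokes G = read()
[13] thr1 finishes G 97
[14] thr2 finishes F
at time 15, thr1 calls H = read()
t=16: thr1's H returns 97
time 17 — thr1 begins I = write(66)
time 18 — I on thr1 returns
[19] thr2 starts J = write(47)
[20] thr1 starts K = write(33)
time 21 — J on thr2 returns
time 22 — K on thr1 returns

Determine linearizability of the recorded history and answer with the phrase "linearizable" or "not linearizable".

linearizable

witness order: A, C, B, D, F, E, G, H, I, J, K
1. A write(28), leaving value 28
2. C read() → 28, leaving value 28
3. B write(84), leaving value 84
4. D write(63), leaving value 63
5. F write(68), leaving value 68
6. E write(97), leaving value 97
7. G read() → 97, leaving value 97
8. H read() → 97, leaving value 97
9. I write(66), leaving value 66
10. J write(47), leaving value 47
11. K write(33), leaving value 33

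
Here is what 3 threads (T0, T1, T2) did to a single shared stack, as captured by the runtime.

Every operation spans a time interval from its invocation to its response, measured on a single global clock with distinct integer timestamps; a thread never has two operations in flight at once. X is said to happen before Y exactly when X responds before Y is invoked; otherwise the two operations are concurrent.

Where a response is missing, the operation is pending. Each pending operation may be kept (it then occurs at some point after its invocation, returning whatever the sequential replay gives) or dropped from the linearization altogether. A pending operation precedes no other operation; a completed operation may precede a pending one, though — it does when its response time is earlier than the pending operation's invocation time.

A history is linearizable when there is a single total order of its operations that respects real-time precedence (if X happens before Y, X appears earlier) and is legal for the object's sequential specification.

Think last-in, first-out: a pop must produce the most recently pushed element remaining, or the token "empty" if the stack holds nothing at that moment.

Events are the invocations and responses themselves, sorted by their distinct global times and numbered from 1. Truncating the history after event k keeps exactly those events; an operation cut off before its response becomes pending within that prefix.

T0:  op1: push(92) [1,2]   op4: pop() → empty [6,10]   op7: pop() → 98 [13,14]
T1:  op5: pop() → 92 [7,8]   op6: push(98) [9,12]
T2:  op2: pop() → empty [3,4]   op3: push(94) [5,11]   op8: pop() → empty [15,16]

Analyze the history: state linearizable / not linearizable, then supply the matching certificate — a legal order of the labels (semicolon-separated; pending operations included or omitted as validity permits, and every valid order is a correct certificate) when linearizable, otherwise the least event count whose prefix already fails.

not linearizable — minimal violating prefix: 4 events

prefix check: 1..3 passes, 1..4 fails once op2's time-4 response joins
the sole real-time-consistent order of 2 completed operations fails the stack replay
take op1, op2: step 2 already fails, because op2 pop() → empty cannot occur there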